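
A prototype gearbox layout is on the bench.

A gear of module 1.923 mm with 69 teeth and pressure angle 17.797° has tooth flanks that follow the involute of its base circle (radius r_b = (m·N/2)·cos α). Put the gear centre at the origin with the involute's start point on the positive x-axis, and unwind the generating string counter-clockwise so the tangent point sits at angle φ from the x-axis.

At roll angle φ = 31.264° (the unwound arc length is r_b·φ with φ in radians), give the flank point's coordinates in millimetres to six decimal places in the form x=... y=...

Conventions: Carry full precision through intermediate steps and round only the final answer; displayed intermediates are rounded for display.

x=71.884211 y=3.320166

class = single-mesh tooth geometry [base-circle involute, m = 1.923, 69T]
pitch radius r_p = m·N/2 = 1.923·69/2 = 66.343500
base radius r_b = r_p·cos α = 66.343500·cos 17.797° = 63.168658
roll angle φ = 31.264° = 0.54565974 rad
x = r_b·(cos φ + φ·sin φ) = 71.884211
y = r_b·(sin φ − φ·cos φ) = 3.320166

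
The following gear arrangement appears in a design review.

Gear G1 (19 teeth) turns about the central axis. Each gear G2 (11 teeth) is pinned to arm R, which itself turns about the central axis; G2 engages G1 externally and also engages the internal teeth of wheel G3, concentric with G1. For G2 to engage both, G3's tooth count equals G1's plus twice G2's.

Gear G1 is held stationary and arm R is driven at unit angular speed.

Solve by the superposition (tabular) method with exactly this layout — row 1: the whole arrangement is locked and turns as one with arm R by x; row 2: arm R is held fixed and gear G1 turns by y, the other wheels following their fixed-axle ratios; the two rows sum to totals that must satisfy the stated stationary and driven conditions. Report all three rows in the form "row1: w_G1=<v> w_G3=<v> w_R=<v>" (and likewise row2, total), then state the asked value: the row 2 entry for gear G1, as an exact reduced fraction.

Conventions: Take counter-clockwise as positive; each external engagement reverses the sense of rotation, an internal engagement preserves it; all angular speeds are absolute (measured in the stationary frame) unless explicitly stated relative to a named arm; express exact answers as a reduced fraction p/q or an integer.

row1: w_G1=1 w_G3=1 w_R=1
row2: w_G1=-1 w_G3=19/41 w_R=0
total: w_G1=0 w_G3=60/41 w_R=1
asked value: -1

planetary set (19T centre, 11T on arm, 41T internal) — Willis relation
row 1: whole set turns with the arm by x
superposition row 2 [arm held]: sun y, ring −(19/41)·y, arm 0
boundary: total ω_sun = x + y = 0 and total ω_arm = x = 1  ⇒  y = -1, x = 1
row 2 ring = −(19/41)·(-1) = 19/41
totals (row 1 + row 2): sun 1 + (-1) = 0, ring 1 + 19/41 = 60/41, arm 1 + 0 = 1
asked cell (row2, sun) = -1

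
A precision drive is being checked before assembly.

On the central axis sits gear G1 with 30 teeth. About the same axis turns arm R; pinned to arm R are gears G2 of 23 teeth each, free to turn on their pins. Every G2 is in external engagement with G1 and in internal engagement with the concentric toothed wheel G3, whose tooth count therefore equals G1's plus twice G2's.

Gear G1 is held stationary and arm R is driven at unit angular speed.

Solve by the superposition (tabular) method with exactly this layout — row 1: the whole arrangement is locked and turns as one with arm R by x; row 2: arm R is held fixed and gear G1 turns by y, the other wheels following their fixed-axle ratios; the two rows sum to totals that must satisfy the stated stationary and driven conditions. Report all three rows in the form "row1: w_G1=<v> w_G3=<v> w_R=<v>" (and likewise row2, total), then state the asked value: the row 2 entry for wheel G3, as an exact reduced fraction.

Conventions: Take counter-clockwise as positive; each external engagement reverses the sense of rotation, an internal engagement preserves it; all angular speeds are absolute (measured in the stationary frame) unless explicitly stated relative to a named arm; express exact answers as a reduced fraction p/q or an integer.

row1: w_G1=1 w_G3=1 w_R=1
row2: w_G1=-1 w_G3=15/38 w_R=0
total: w_G1=0 w_G3=53/38 w_R=1
asked value: 15/38

topology: planetary set — G1 30T / G2 23T / G3 76T, arm = carrier (Willis)
row 1 — lock + rotate with arm: ω_sun = ω_ring = ω_arm = x
row 2: sun turns y, ring = −(30/76)·y, arm 0
boundary: total ω_sun = x + y = 0 and total ω_arm = x = 1  ⇒  y = -1, x = 1
row 2 ring = −(30/76)·(-1) = 15/38
totals (row 1 + row 2): sun 1 + (-1) = 0, ring 1 + 15/38 = 53/38, arm 1 + 0 = 1
asked cell (row2, ring) = 15/38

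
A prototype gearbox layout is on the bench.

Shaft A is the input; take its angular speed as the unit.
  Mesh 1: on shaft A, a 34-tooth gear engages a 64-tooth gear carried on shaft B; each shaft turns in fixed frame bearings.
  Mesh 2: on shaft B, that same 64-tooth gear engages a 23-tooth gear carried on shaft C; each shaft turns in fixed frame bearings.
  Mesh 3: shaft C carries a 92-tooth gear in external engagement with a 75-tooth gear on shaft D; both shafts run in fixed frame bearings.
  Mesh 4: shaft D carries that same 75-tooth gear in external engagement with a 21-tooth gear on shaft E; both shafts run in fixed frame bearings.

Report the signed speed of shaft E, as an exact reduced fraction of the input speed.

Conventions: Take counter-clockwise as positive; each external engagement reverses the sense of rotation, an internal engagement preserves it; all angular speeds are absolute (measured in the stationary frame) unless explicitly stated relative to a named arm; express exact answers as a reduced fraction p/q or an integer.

136/21

4-mesh fixed-axis compound train (all bearings frame-fixed)
mesh 1 [34T→64T]: |ω|/ω_in = 1×34/64 = 17/32, sense flips to −
mesh 2 [64T→23T]: |ω|/ω_in = (17/32)×64/23 = 34/23, sense flips to +
mesh 3 [92T→75T]: |ω|/ω_in = (34/23)×92/75 = 136/75, sense flips to −
mesh 4 [75T→21T]: |ω|/ω_in = (136/75)×75/21 = 136/21, sense flips to +
signed output speed (× input speed) = 136/21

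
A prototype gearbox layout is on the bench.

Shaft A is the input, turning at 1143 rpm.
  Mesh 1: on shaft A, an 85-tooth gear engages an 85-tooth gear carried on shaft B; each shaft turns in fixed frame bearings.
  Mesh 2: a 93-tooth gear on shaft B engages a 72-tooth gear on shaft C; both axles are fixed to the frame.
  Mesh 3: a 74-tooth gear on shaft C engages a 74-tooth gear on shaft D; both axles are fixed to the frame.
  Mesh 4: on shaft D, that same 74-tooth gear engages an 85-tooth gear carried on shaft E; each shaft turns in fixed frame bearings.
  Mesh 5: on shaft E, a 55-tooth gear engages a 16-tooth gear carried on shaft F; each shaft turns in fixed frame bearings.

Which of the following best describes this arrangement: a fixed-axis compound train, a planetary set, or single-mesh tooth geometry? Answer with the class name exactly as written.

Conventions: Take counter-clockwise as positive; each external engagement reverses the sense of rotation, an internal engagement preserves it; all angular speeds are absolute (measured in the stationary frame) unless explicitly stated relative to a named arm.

fixed-axis compound train

recognized (6 fixed axles, 5 meshes): fixed-axis compound train
classification: fixed-axis compound train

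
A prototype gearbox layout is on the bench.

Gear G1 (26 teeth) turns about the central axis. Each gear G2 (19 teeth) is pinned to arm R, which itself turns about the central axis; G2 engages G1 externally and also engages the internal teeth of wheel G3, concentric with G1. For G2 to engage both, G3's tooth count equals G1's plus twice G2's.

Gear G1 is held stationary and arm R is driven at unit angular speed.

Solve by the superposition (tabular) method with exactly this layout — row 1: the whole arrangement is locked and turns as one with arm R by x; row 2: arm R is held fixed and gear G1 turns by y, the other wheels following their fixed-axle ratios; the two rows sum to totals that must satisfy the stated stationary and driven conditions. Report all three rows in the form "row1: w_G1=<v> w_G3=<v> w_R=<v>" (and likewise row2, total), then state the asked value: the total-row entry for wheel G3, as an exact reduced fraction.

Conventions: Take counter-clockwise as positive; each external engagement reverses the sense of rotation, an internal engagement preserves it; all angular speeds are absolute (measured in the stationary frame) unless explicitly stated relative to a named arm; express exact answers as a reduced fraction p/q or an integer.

class = planetary set [G3 = 26+2·19 = 64; Willis about the carrier]
row 1: whole set turns with the arm by x
row 2 — arm fixed, fixed-axis ratios: sun y, ring −(26/64)·y, arm 0
boundary: total ω_sun = x + y = 0 and total ω_arm = x = 1  ⇒  y = -1, x = 1
row 2 ring = −(26/64)·(-1) = 13/32
totals (row 1 + row 2): sun 1 + (-1) = 0, ring 1 + 13/32 = 45/32, arm 1 + 0 = 1
asked cell (total, ring) = 45/32

row1: w_G1=1 w_G3=1 w_R=1
row2: w_G1=-1 w_G3=13/32 w_R=0
total: w_G1=0 w_G3=45/32 w_R=1
asked value: 45/32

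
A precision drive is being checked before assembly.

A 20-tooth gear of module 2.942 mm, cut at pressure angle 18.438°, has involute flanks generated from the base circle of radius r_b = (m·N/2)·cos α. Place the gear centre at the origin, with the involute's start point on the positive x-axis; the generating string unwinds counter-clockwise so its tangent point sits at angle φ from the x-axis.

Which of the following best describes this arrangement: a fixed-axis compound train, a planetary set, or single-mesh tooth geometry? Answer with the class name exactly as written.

single-mesh involute tooth geometry (20T wheel at module 2.942)
classification: single-mesh tooth geometry

single-mesh tooth geometry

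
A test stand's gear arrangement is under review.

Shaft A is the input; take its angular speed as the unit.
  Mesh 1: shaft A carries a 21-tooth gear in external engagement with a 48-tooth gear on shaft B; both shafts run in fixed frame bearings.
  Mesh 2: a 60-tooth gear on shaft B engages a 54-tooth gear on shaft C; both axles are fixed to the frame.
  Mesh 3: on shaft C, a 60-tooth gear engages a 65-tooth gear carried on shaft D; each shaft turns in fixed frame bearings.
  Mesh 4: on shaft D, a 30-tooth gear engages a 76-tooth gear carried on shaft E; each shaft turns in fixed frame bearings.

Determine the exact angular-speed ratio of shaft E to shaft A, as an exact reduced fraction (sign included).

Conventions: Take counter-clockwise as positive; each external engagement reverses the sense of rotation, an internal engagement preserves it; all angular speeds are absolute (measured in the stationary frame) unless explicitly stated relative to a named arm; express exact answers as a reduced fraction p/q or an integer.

class = fixed-axis compound train [4 meshes; 4 ratios multiply, 4 sense flips]
mesh 1 [21T→48T]: running ratio 7/16, sense −
mesh 2 [60T→54T]: running ratio 35/72, sense +
mesh 3 [60T→65T]: running ratio 35/78, sense −
mesh 4 [30T→76T]: running ratio 175/988, sense +
ω_out/ω_in = 175/988

175/988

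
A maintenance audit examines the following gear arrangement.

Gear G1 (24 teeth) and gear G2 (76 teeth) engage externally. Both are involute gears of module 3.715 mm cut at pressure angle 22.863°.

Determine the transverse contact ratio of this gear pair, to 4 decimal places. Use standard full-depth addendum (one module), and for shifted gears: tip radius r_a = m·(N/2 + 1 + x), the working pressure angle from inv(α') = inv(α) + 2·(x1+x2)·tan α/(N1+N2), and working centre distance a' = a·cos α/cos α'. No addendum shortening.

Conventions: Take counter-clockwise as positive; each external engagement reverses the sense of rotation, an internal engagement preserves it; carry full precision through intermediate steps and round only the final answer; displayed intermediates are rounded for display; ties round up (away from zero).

recognized (one external pair, fixed centres): single-mesh tooth geometry, m = 3.715, N1 = 24, N2 = 76
base radii: r_b1 = 41.077639, r_b2 = 130.079191
tip radii: r_a1 = 48.295000, r_a2 = 144.885000
no profile shift: α' = α, a' = a
action lengths: √(r_a1²−r_b1²) = 25.397531, √(r_a2²−r_b2²) = 63.804917
base pitch p_b = π·m·cos α = 10.754101
CR = (25.397531 + 63.804917 − 185.750000·sin 22.86300°)/10.754101 = 1.583878
contact ratio ≈ 1.5839

1.5839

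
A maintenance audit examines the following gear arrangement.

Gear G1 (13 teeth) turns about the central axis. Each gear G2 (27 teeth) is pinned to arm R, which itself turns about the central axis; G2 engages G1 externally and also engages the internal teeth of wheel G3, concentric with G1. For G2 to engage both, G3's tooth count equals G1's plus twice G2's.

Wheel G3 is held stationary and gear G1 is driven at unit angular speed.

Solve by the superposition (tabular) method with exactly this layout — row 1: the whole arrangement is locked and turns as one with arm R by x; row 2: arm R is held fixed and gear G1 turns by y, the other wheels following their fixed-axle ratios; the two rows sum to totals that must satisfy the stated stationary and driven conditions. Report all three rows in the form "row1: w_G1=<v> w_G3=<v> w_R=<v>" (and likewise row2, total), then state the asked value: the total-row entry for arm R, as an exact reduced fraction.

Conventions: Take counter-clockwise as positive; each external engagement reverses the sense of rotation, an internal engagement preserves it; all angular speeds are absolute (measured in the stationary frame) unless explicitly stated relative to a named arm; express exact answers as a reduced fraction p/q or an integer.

recognized (axles ride arm R): planetary set, 13/27/67 teeth
row 1 — lock + rotate with arm: ω_sun = ω_ring = ω_arm = x
superposition row 2 [arm held]: sun y, ring −(13/67)·y, arm 0
boundary: total ω_ring = x − (13/67)·y = 0 and total ω_sun = x + y = 1  ⇒  y = 67/80, x = 13/80
row 2 ring = −(13/67)·67/80 = -13/80
totals (row 1 + row 2): sun 13/80 + 67/80 = 1, ring 13/80 + (-13/80) = 0, arm 13/80 + 0 = 13/80
asked cell (total, arm) = 13/80

row1: w_G1=13/80 w_G3=13/80 w_R=13/80
row2: w_G1=67/80 w_G3=-13/80 w_R=0
total: w_G1=1 w_G3=0 w_R=13/80
asked value: 13/80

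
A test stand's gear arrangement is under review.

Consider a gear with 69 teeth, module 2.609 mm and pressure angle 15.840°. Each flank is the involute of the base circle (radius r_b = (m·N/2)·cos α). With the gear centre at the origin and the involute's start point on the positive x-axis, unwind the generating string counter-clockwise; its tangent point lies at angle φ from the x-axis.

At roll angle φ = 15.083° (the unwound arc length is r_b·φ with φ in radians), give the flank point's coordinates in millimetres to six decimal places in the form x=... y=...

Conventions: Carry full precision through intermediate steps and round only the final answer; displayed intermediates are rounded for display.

x=89.541222 y=0.522928

recognized (one wheel, involute flank): single-mesh tooth geometry, m = 2.609, N = 69
pitch radius r_p = m·N/2 = 2.609·69/2 = 90.010500
base radius r_b = r_p·cos α = 90.010500·cos 15.840° = 86.592592
roll angle φ = 15.083° = 0.26324801 rad
x = r_b·(cos φ + φ·sin φ) = 89.541222
y = r_b·(sin φ − φ·cos φ) = 0.522928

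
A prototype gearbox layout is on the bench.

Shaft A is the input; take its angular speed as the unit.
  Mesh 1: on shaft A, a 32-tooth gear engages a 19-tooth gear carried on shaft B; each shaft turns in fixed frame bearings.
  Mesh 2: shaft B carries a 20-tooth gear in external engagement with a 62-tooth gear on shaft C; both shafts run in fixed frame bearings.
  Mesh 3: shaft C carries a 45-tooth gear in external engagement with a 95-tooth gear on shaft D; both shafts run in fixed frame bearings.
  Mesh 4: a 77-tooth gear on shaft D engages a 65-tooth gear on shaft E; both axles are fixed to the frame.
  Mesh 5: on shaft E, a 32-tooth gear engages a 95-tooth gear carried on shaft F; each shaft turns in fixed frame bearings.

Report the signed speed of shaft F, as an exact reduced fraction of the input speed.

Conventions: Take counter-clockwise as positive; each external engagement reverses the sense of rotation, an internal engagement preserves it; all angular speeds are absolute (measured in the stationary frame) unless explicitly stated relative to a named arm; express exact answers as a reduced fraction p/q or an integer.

-1419264/13820885

5-mesh fixed-axis compound train (all bearings frame-fixed)
mesh 1 [32T→19T]: |ω|/ω_in = 1×32/19 = 32/19, sense flips to −
mesh 2 [20T→62T]: |ω|/ω_in = (32/19)×20/62 = 320/589, sense flips to +
mesh 3 [45T→95T]: |ω|/ω_in = (320/589)×45/95 = 2880/11191, sense flips to −
mesh 4 [77T→65T]: |ω|/ω_in = (2880/11191)×77/65 = 44352/145483, sense flips to +
mesh 5 [32T→95T]: |ω|/ω_in = (44352/145483)×32/95 = 1419264/13820885, sense flips to −
signed output speed (× input speed) = -1419264/13820885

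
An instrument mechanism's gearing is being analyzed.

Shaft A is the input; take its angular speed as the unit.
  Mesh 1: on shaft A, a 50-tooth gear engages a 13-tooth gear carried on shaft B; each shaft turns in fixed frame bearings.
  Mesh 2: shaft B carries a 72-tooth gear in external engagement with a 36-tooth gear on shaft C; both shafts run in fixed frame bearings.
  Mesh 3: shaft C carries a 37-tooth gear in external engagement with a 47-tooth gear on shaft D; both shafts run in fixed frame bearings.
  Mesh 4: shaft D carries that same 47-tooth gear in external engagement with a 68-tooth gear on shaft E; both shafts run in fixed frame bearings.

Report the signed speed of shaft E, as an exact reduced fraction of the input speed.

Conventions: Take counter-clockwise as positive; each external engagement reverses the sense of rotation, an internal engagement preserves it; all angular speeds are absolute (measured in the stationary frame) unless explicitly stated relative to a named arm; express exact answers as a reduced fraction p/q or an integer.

4-mesh fixed-axis compound train (all bearings frame-fixed)
mesh 1 [50T→13T]: |ω|/ω_in = 1×50/13 = 50/13, sense flips to −
mesh 2 [72T→36T]: |ω|/ω_in = (50/13)×72/36 = 100/13, sense flips to +
mesh 3 [37T→47T]: |ω|/ω_in = (100/13)×37/47 = 3700/611, sense flips to −
mesh 4 [47T→68T]: |ω|/ω_in = (3700/611)×47/68 = 925/221, sense flips to +
signed output speed (× input speed) = 925/221

925/221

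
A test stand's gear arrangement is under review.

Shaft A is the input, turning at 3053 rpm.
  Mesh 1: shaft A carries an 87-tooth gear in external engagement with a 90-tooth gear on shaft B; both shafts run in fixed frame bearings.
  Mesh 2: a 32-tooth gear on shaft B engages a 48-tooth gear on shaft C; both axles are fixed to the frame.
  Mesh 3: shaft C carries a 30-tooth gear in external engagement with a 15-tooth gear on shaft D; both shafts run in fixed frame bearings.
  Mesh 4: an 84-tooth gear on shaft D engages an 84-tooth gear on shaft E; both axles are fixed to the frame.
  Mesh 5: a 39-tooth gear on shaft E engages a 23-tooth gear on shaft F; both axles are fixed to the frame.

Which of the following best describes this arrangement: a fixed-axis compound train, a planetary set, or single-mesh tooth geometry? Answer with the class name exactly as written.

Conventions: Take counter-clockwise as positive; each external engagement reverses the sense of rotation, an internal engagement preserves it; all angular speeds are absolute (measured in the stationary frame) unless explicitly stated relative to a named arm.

topology: fixed-axis compound train — 5 meshes, A→F
classification: fixed-axis compound train

fixed-axis compound train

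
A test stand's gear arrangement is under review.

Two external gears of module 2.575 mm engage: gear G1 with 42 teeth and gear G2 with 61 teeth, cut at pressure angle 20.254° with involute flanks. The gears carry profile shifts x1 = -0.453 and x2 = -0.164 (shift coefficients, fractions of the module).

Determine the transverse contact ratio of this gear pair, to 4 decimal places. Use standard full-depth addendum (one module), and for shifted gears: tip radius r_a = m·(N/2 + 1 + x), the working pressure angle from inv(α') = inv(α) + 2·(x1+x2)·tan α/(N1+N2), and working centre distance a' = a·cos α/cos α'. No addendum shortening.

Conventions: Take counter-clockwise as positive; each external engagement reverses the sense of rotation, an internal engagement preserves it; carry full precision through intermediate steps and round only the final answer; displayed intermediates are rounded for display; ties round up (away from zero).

1.9138

recognized (one external pair, fixed centres): single-mesh tooth geometry, m = 2.575, N1 = 42, N2 = 61
base radii: r_b1 = 50.731390, r_b2 = 73.681304
tip radii: r_a1 = 55.483525, r_a2 = 80.690200
inv(α') = inv(20.254°) + 2·(-0.453-0.164)·tan α/(42+61) = 0.01107899  ⇒  α' = 18.17114°
a' = a·cos α / cos α' = 132.6125·cos 20.254°/cos 18.17114° = 130.942913
action lengths: √(r_a1²−r_b1²) = 22.466589, √(r_a2²−r_b2²) = 32.893370
base pitch p_b = π·m·cos α = 7.589398
CR = (22.466589 + 32.893370 − 130.942913·sin 18.17114°)/7.589398 = 1.913799
contact ratio ≈ 1.9138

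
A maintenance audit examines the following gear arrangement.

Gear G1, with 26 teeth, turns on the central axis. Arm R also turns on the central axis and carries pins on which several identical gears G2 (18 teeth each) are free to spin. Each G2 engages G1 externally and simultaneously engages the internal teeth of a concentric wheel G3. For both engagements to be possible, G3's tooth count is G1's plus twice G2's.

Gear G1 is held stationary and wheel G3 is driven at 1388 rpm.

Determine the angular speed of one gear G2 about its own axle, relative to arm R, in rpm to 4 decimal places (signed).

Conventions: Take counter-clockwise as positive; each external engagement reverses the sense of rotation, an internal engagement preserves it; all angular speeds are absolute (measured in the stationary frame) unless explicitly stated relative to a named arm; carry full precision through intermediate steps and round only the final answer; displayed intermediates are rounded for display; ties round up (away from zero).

topology: planetary set — G1 26T / G2 18T / G3 62T, arm = carrier (Willis)
normalise by the input: solve with ω_ring = 1, then scale by 1388 rpm
ring teeth: 26 + 2·18 = 62
26(ω_sun−ω_arm) = −62(ω_ring−ω_arm),  ω_sun = 0, ω_ring = 1
26(0−ω_arm) = −62(1−ω_arm)  ⇒  88·ω_arm = 62  ⇒  ω_arm = 31/44
sun–planet mesh: 26·(0−31/44) = −18·(ω_p−ω_arm)  ⇒  ω_p−ω_arm = 403/396
scale: ω_p−ω_arm = 403/396 × 1388 rpm = +1412.5354 rpm

+1412.5354 rpm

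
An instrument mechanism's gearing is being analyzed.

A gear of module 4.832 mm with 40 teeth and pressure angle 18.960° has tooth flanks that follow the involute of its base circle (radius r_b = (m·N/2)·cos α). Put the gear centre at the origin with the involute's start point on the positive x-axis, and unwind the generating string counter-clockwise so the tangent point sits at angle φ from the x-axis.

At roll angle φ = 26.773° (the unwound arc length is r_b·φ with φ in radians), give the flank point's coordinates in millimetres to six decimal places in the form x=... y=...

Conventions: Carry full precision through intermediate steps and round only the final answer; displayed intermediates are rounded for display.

recognized (one wheel, involute flank): single-mesh tooth geometry, m = 4.832, N = 40
pitch radius r_p = m·N/2 = 4.832·40/2 = 96.640000
base radius r_b = r_p·cos α = 96.640000·cos 18.960° = 91.396858
roll angle φ = 26.773° = 0.46727700 rad
x = r_b·(cos φ + φ·sin φ) = 100.836904
y = r_b·(sin φ − φ·cos φ) = 3.041030

x=100.836904 y=3.041030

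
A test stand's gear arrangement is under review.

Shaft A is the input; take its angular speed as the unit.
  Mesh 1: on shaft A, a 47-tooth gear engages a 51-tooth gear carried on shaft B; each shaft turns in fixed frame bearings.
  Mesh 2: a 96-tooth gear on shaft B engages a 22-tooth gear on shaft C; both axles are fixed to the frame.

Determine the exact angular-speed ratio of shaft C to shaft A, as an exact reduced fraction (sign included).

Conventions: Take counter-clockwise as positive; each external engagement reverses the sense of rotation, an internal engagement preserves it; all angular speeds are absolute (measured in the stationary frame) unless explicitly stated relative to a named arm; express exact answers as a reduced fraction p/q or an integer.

class = fixed-axis compound train [2 meshes; 2 ratios multiply, 2 sense flips]
mesh 1 [47T→51T]: running ratio 47/51, sense −
mesh 2 [96T→22T]: running ratio 752/187, sense +
ω_out/ω_in = 752/187

752/187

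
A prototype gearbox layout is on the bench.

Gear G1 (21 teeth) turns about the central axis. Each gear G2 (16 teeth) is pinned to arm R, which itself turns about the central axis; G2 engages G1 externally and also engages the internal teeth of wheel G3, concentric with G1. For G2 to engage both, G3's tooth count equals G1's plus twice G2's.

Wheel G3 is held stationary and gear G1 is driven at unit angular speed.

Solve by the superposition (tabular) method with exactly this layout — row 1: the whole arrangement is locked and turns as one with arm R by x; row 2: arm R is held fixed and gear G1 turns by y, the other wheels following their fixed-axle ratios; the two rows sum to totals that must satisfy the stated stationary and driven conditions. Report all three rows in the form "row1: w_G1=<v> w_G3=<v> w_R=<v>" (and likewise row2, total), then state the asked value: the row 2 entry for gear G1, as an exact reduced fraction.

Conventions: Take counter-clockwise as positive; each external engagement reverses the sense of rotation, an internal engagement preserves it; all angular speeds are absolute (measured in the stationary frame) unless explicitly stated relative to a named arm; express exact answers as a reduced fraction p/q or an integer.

recognized (axles ride arm R): planetary set, 21/16/53 teeth
superposition row 1 [locked train]: every member turns x
row 2 (arm held, sun turns y): ω_ring = −(21/53)·y, ω_arm = 0
boundary: total ω_ring = x − (21/53)·y = 0 and total ω_sun = x + y = 1  ⇒  y = 53/74, x = 21/74
row 2 ring = −(21/53)·53/74 = -21/74
totals (row 1 + row 2): sun 21/74 + 53/74 = 1, ring 21/74 + (-21/74) = 0, arm 21/74 + 0 = 21/74
asked cell (row2, sun) = 53/74

row1: w_G1=21/74 w_G3=21/74 w_R=21/74
row2: w_G1=53/74 w_G3=-21/74 w_R=0
total: w_G1=1 w_G3=0 w_R=21/74
asked value: 53/74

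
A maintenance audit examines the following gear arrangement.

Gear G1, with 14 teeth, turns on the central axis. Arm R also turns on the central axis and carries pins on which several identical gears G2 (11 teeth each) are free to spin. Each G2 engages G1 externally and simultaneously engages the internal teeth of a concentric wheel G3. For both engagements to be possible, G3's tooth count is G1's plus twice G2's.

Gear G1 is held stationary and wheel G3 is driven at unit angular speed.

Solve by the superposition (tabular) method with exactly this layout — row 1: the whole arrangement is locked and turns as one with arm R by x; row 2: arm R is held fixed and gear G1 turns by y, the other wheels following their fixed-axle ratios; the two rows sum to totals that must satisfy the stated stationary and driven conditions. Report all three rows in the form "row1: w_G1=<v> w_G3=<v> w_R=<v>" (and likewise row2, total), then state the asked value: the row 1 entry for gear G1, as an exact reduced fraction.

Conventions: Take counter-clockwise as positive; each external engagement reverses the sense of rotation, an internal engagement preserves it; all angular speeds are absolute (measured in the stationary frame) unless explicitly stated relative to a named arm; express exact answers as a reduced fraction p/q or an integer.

row1: w_G1=18/25 w_G3=18/25 w_R=18/25
row2: w_G1=-18/25 w_G3=7/25 w_R=0
total: w_G1=0 w_G3=1 w_R=18/25
asked value: 18/25

recognized (axles ride arm R): planetary set, 14/11/36 teeth
row 1 (train locked, turned with arm): all members turn x
row 2 — arm fixed, fixed-axis ratios: sun y, ring −(14/36)·y, arm 0
boundary: total ω_sun = x + y = 0 and total ω_ring = x − (14/36)·y = 1  ⇒  y = -18/25, x = 18/25
row 2 ring = −(14/36)·(-18/25) = 7/25
totals (row 1 + row 2): sun 18/25 + (-18/25) = 0, ring 18/25 + 7/25 = 1, arm 18/25 + 0 = 18/25
asked cell (row1, sun) = 18/25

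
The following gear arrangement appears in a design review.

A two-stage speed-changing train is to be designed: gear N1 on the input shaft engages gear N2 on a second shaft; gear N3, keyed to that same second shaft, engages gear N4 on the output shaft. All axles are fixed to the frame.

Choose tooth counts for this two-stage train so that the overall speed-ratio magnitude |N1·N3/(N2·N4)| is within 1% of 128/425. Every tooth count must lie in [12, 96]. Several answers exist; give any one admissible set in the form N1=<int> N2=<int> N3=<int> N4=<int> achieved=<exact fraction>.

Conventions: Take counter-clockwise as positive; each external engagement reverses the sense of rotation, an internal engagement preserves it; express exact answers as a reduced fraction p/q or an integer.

N1=16 N2=17 N3=16 N4=50 achieved=128/425

class = fixed-axis compound train [2-stage, 128/425 wanted]
target = 128/425 in lowest terms: an exact hit needs N1·N3 = k·128 and N2·N4 = k·425 for one integer k, every count in [12, 96]; additionally prefer no 1:1 stage (N1 ≠ N2, N3 ≠ N4)
k = 1: no 1:1-free in-range split of k·128 and k·425 into factor pairs; take k = 2
k = 2: N1·N3 = 256 = 16·16, N2·N4 = 850 = 17·50
achieved = 16·16/(17·50) = 128/425; |achieved − target| = 0 ≤ 32/10625 ✓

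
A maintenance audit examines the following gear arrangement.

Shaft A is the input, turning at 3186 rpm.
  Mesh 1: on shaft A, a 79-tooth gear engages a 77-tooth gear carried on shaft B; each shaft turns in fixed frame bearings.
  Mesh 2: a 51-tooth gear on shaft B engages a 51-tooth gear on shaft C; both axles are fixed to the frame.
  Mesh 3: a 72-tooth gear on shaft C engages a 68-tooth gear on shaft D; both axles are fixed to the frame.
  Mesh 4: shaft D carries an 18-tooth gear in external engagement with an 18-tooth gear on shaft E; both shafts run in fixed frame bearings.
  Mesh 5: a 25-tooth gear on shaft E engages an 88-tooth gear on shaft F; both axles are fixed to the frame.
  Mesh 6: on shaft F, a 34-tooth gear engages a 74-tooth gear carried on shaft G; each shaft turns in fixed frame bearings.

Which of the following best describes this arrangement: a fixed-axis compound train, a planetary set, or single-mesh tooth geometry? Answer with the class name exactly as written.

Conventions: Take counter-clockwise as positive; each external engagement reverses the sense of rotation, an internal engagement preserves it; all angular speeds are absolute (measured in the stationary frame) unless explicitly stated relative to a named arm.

6-mesh fixed-axis compound train (all bearings frame-fixed)
classification: fixed-axis compound train

fixed-axis compound train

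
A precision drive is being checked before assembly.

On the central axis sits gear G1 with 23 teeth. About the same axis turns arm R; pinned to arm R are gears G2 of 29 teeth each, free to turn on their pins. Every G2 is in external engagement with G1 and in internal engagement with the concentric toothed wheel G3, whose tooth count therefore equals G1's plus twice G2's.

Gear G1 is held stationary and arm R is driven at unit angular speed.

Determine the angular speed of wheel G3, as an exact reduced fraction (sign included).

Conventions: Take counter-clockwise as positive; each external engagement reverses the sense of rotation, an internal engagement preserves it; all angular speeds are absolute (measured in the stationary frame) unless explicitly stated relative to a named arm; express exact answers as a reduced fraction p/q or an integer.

topology: planetary set — G1 23T / G2 29T / G3 81T, arm = carrier (Willis)
ring teeth: 23 + 2·29 = 81
23(ω_sun−ω_arm) = −81(ω_ring−ω_arm),  ω_sun = 0, ω_arm = 1
ω_ring = 1 − (23/81)(0−1) = 104/81
exact speed ratio = 104/81

104/81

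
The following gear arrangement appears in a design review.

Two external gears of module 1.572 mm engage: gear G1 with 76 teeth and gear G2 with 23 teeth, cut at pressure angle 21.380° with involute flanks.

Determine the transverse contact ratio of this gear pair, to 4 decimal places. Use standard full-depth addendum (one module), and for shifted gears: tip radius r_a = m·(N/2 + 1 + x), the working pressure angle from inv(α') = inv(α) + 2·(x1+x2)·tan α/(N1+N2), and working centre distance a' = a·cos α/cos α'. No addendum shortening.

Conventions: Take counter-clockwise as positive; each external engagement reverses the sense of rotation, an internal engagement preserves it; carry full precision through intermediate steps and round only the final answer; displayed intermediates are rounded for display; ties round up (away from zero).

topology: single-mesh involute geometry — m = 1.572, 76T/23T pair
base radii: r_b1 = 55.625155, r_b2 = 16.833929
tip radii: r_a1 = 61.308000, r_a2 = 19.650000
no profile shift: α' = α, a' = a
action lengths: √(r_a1²−r_b1²) = 25.778149, √(r_a2²−r_b2²) = 10.136141
base pitch p_b = π·m·cos α = 4.598726
CR = (25.778149 + 10.136141 − 77.814000·sin 21.38000°)/4.598726 = 1.641120
contact ratio ≈ 1.6411

1.6411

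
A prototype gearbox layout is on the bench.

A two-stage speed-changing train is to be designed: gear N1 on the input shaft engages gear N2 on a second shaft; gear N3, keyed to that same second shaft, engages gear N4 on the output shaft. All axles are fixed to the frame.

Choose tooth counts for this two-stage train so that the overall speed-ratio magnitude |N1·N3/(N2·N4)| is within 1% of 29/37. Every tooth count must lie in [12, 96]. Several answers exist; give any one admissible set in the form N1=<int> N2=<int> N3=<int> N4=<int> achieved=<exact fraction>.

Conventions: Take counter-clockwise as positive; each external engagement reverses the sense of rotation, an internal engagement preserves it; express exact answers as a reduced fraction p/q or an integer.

class = fixed-axis compound train [2-stage, 29/37 wanted]
target = 29/37 in lowest terms: an exact hit needs N1·N3 = k·29 and N2·N4 = k·37 for one integer k, every count in [12, 96]; additionally prefer no 1:1 stage (N1 ≠ N2, N3 ≠ N4)
k = 1…11: no 1:1-free in-range split of k·29 and k·37 into factor pairs; take k = 12
k = 12: N1·N3 = 348 = 12·29, N2·N4 = 444 = 37·12
achieved = 12·29/(37·12) = 29/37; |achieved − target| = 0 ≤ 29/3700 ✓

N1=12 N2=37 N3=29 N4=12 achieved=29/37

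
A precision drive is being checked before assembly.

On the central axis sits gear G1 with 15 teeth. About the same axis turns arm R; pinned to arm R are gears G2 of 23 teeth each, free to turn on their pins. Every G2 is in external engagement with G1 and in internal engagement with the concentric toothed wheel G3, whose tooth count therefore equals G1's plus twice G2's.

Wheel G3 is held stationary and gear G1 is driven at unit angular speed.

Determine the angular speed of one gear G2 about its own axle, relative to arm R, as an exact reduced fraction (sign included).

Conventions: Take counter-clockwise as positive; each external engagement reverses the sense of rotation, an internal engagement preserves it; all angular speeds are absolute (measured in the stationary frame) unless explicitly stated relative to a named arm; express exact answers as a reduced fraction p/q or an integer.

-915/1748

topology: planetary set — G1 15T / G2 23T / G3 61T, arm = carrier (Willis)
ring teeth: 15 + 2·23 = 61
15(ω_sun−ω_arm) = −61(ω_ring−ω_arm),  ω_ring = 0, ω_sun = 1
15(1−ω_arm) = −61(0−ω_arm)  ⇒  76·ω_arm = 15  ⇒  ω_arm = 15/76
sun–planet mesh: 15·(1−15/76) = −23·(ω_p−ω_arm)  ⇒  ω_p−ω_arm = -915/1748
exact speed ratio = -915/1748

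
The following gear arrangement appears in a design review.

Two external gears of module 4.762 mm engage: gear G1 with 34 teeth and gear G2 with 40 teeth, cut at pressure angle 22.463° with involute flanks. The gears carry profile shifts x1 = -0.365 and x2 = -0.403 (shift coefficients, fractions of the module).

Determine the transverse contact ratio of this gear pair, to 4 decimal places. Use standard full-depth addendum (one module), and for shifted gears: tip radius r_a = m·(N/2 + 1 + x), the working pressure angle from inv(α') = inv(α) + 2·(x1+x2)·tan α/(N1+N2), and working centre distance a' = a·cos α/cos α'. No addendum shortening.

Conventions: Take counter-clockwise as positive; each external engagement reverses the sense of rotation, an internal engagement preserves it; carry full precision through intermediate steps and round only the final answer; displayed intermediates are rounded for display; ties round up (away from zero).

1.8235

topology: single-mesh involute geometry — m = 4.762, 34T/40T pair
base radii: r_b1 = 74.811734, r_b2 = 88.013805
tip radii: r_a1 = 83.977870, r_a2 = 98.082914
inv(α') = inv(22.463°) + 2·(-0.365-0.403)·tan α/(34+40) = 0.01282186  ⇒  α' = 19.05146°
a' = a·cos α / cos α' = 176.1940·cos 22.463°/cos 19.05146° = 172.261001
action lengths: √(r_a1²−r_b1²) = 38.150847, √(r_a2²−r_b2²) = 43.287737
base pitch p_b = π·m·cos α = 13.825176
CR = (38.150847 + 43.287737 − 172.261001·sin 19.05146°)/13.825176 = 1.823457
contact ratio ≈ 1.8235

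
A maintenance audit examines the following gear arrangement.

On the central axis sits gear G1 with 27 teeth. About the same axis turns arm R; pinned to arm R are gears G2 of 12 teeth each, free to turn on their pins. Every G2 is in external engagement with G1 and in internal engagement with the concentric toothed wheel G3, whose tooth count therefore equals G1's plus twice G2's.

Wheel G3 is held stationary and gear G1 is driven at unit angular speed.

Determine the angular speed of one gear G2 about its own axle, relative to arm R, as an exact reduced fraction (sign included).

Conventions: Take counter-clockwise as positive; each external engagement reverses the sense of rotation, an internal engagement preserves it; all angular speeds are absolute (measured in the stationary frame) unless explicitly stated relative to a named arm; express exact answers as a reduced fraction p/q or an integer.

class = planetary set [G3 = 27+2·12 = 51; Willis about the carrier]
ring teeth: 27 + 2·12 = 51
27(ω_sun−ω_arm) = −51(ω_ring−ω_arm),  ω_ring = 0, ω_sun = 1
27(1−ω_arm) = −51(0−ω_arm)  ⇒  78·ω_arm = 27  ⇒  ω_arm = 9/26
sun–planet mesh: 27·(1−9/26) = −12·(ω_p−ω_arm)  ⇒  ω_p−ω_arm = -153/104
exact speed ratio = -153/104

-153/104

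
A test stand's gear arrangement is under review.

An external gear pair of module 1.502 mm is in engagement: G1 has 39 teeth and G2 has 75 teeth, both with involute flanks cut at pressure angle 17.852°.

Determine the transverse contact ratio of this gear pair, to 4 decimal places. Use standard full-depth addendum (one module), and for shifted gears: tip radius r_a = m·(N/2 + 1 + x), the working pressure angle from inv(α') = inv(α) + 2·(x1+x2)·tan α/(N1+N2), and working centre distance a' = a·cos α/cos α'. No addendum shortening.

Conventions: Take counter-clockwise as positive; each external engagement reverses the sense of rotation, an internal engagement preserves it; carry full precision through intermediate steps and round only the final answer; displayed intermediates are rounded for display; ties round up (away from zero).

recognized (one external pair, fixed centres): single-mesh tooth geometry, m = 1.502, N1 = 39, N2 = 75
base radii: r_b1 = 27.878780, r_b2 = 53.613039
tip radii: r_a1 = 30.791000, r_a2 = 57.827000
no profile shift: α' = α, a' = a
action lengths: √(r_a1²−r_b1²) = 13.071315, √(r_a2²−r_b2²) = 21.670348
base pitch p_b = π·m·cos α = 4.491475
CR = (13.071315 + 21.670348 − 85.614000·sin 17.85200°)/4.491475 = 1.891560
contact ratio ≈ 1.8916

1.8916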